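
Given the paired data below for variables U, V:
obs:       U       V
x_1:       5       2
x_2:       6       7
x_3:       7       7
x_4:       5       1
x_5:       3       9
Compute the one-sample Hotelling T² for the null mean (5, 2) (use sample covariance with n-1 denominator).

Step 1 — sample mean vector:
  mean(U) = (5 + 6 + 7 + 5 + 3) / 5 = 26/5 = 5.2
  mean(V) = (2 + 7 + 7 + 1 + 9) / 5 = 26/5 = 5.2
  x̄ = (5.2, 5.2),  deviation x̄ - mu_0 = (5.2, 5.2) - (5, 2) = (0.2, 3.2).

Step 2 — sample covariance matrix, S[i,j] = (1/(n-1)) · Σ_k (x_{k,i} - mean_i) · (x_{k,j} - mean_j), divisor n-1 = 4:
  S[U,U] = ((-0.2)·(-0.2) + (0.8)·(0.8) + (1.8)·(1.8) + (-0.2)·(-0.2) + (-2.2)·(-2.2)) / 4 = 8.8/4 = 2.2
  S[U,V] = ((-0.2)·(-3.2) + (0.8)·(1.8) + (1.8)·(1.8) + (-0.2)·(-4.2) + (-2.2)·(3.8)) / 4 = -2.2/4 = -0.55
  S[V,V] = ((-3.2)·(-3.2) + (1.8)·(1.8) + (1.8)·(1.8) + (-4.2)·(-4.2) + (3.8)·(3.8)) / 4 = 48.8/4 = 12.2
  S = [[2.2, -0.55],
 [-0.55, 12.2]].

Step 3 — invert S. det(S) = 2.2·12.2 - (-0.55)² = 26.5375.
  S^{-1} = (1/det) · [[d, -b], [-b, a]] = [[0.4597, 0.0207],
 [0.0207, 0.0829]].

Step 4 — quadratic form (x̄ - mu_0)^T · S^{-1} · (x̄ - mu_0):
  S^{-1} · (x̄ - mu_0) = (0.1583, 0.2694),
  (x̄ - mu_0)^T · [...] = (0.2)·(0.1583) + (3.2)·(0.2694) = 0.8938.

Step 5 — scale by n: T² = 5 · 0.8938 = 4.4691.

T² ≈ 4.4691


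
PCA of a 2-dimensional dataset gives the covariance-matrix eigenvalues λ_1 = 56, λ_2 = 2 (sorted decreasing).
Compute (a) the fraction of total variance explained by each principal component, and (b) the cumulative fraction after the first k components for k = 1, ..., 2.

Step 1 — total variance = trace(Sigma) = Σ λ_i = 56 + 2 = 58.

Step 2 — fraction explained by component i = λ_i / Σ λ:
  PC1: 56/58 = 0.9655
  PC2: 2/58 = 0.0345

Step 3 — cumulative fraction after k components = (λ_1 + ... + λ_k) / Σ λ:
  k = 1: 56/58 = 0.9655
  k = 2: (56 + 2)/58 = 58/58 = 1

Summary (fraction, with percent):

explained: PC1 0.9655 (96.55%), PC2 0.0345 (3.45%);  cumulative: 0.9655, 1


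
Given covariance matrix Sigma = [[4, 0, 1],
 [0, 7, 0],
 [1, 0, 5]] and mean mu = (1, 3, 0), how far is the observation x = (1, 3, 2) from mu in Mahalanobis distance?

Step 1 — centre the observation: (x - mu) = (0, 0, 2).

Step 2 — invert Sigma (cofactor / det for 3×3, or solve directly):
  Sigma^{-1} = [[0.2632, 0, -0.0526],
 [0, 0.1429, 0],
 [-0.0526, 0, 0.2105]].

Step 3 — form the quadratic (x - mu)^T · Sigma^{-1} · (x - mu):
  Sigma^{-1} · (x - mu) = (-0.1053, 0, 0.4211).
  (x - mu)^T · [Sigma^{-1} · (x - mu)] = (0)·(-0.1053) + (0)·(0) + (2)·(0.4211) = 0.8421.

Step 4 — take square root: d = √(0.8421) ≈ 0.9177.

d(x, mu) = √(0.8421) ≈ 0.9177


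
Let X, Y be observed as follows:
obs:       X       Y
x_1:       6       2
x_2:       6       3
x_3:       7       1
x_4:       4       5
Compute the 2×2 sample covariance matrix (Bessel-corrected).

Step 1 — column means:
  mean(X) = (6 + 6 + 7 + 4) / 4 = 23/4 = 5.75
  mean(Y) = (2 + 3 + 1 + 5) / 4 = 11/4 = 2.75

Step 2 — sample covariance S[i,j] = (1/(n-1)) · Σ_k (x_{k,i} - mean_i) · (x_{k,j} - mean_j), with n-1 = 3.
  S[X,X] = ((0.25)·(0.25) + (0.25)·(0.25) + (1.25)·(1.25) + (-1.75)·(-1.75)) / 3 = 4.75/3 = 1.5833
  S[X,Y] = ((0.25)·(-0.75) + (0.25)·(0.25) + (1.25)·(-1.75) + (-1.75)·(2.25)) / 3 = -6.25/3 = -2.0833
  S[Y,Y] = ((-0.75)·(-0.75) + (0.25)·(0.25) + (-1.75)·(-1.75) + (2.25)·(2.25)) / 3 = 8.75/3 = 2.9167

S is symmetric (S[j,i] = S[i,j]). Assembling:

S = [[1.5833, -2.0833],
 [-2.0833, 2.9167]]


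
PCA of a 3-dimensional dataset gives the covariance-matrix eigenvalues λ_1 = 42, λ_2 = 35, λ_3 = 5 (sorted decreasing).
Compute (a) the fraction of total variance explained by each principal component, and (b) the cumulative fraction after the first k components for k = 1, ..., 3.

Step 1 — total variance = trace(Sigma) = Σ λ_i = 42 + 35 + 5 = 82.

Step 2 — fraction explained by component i = λ_i / Σ λ:
  PC1: 42/82 = 0.5122
  PC2: 35/82 = 0.4268
  PC3: 5/82 = 0.061

Step 3 — cumulative fraction after k components = (λ_1 + ... + λ_k) / Σ λ:
  k = 1: 42/82 = 0.5122
  k = 2: (42 + 35)/82 = 77/82 = 0.939
  k = 3: (42 + 35 + 5)/82 = 82/82 = 1

Summary (fraction, with percent):

explained: PC1 0.5122 (51.22%), PC2 0.4268 (42.68%), PC3 0.061 (6.1%);  cumulative: 0.5122, 0.939, 1


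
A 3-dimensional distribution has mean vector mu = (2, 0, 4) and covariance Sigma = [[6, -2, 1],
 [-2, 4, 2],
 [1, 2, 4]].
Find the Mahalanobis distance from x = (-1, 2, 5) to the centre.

Step 1 — centre the observation: (x - mu) = (-3, 2, 1).

Step 2 — invert Sigma (cofactor / det for 3×3, or solve directly):
  Sigma^{-1} = [[0.2727, 0.2273, -0.1818],
 [0.2273, 0.5227, -0.3182],
 [-0.1818, -0.3182, 0.4545]].

Step 3 — form the quadratic (x - mu)^T · Sigma^{-1} · (x - mu):
  Sigma^{-1} · (x - mu) = (-0.5455, 0.0455, 0.3636).
  (x - mu)^T · [Sigma^{-1} · (x - mu)] = (-3)·(-0.5455) + (2)·(0.0455) + (1)·(0.3636) = 2.0909.

Step 4 — take square root: d = √(2.0909) ≈ 1.446.

d(x, mu) = √(2.0909) ≈ 1.446


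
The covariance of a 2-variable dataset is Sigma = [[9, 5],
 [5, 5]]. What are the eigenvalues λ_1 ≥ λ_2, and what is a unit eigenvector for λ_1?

Step 1 — characteristic polynomial of 2×2 Sigma:
  det(Sigma - λI) = λ² - trace · λ + det = 0.
  trace = 9 + 5 = 14, det = 9·5 - (5)² = 20.
Step 2 — discriminant:
  Δ = trace² - 4·det = 196 - 80 = 116.
Step 3 — eigenvalues:
  λ = (trace ± √Δ)/2 = (14 ± 10.7703)/2,
  λ_1 = 12.3852,  λ_2 = 1.6148.

Step 4 — unit eigenvector for λ_1: solve (Sigma - λ_1 I)v = 0. First row:
  (9 - 12.3852)·v_x + (5)·v_y = 0, i.e. (-3.3852)·v_x + (5)·v_y = 0,
  so v ∝ (b, λ_1 - a) = (5, 3.3852) = u.
  ||u|| = √((5)² + (3.3852)²) = √(36.4593) ≈ 6.0382,
  v_1 = u/||u|| ≈ (0.8281, 0.5606) (||v_1|| = 1).

λ_1 = 12.3852,  λ_2 = 1.6148;  v_1 ≈ (0.8281, 0.5606)


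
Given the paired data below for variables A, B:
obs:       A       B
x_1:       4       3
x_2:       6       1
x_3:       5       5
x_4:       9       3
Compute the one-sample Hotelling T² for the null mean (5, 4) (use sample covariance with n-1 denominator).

Step 1 — sample mean vector:
  mean(A) = (4 + 6 + 5 + 9) / 4 = 24/4 = 6
  mean(B) = (3 + 1 + 5 + 3) / 4 = 12/4 = 3
  x̄ = (6, 3),  deviation x̄ - mu_0 = (6, 3) - (5, 4) = (1, -1).

Step 2 — sample covariance matrix, S[i,j] = (1/(n-1)) · Σ_k (x_{k,i} - mean_i) · (x_{k,j} - mean_j), divisor n-1 = 3:
  S[A,A] = ((-2)·(-2) + (0)·(0) + (-1)·(-1) + (3)·(3)) / 3 = 14/3 = 4.6667
  S[A,B] = ((-2)·(0) + (0)·(-2) + (-1)·(2) + (3)·(0)) / 3 = -2/3 = -0.6667
  S[B,B] = ((0)·(0) + (-2)·(-2) + (2)·(2) + (0)·(0)) / 3 = 8/3 = 2.6667
  S = [[4.6667, -0.6667],
 [-0.6667, 2.6667]].

Step 3 — invert S. det(S) = 4.6667·2.6667 - (-0.6667)² = 12.
  S^{-1} = (1/det) · [[d, -b], [-b, a]] = [[0.2222, 0.0556],
 [0.0556, 0.3889]].

Step 4 — quadratic form (x̄ - mu_0)^T · S^{-1} · (x̄ - mu_0):
  S^{-1} · (x̄ - mu_0) = (0.1667, -0.3333),
  (x̄ - mu_0)^T · [...] = (1)·(0.1667) + (-1)·(-0.3333) = 0.5.

Step 5 — scale by n: T² = 4 · 0.5 = 2.

T² ≈ 2


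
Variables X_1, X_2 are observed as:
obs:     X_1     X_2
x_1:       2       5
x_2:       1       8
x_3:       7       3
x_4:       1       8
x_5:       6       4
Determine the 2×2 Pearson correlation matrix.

Step 1 — column means:
  mean(X_1) = (2 + 1 + 7 + 1 + 6) / 5 = 17/5 = 3.4
  mean(X_2) = (5 + 8 + 3 + 8 + 4) / 5 = 28/5 = 5.6

Step 2 — sample variances and covariances s[i,j] = (1/(n-1)) · Σ_k (x_{k,i} - mean_i) · (x_{k,j} - mean_j), with n-1 = 4:
  s[X_1,X_1] = ((-1.4)·(-1.4) + (-2.4)·(-2.4) + (3.6)·(3.6) + (-2.4)·(-2.4) + (2.6)·(2.6)) / 4 = 33.2/4 = 8.3
  s[X_1,X_2] = ((-1.4)·(-0.6) + (-2.4)·(2.4) + (3.6)·(-2.6) + (-2.4)·(2.4) + (2.6)·(-1.6)) / 4 = -24.2/4 = -6.05
  s[X_2,X_2] = ((-0.6)·(-0.6) + (2.4)·(2.4) + (-2.6)·(-2.6) + (2.4)·(2.4) + (-1.6)·(-1.6)) / 4 = 21.2/4 = 5.3
  Sample standard deviations s_i = √(s[i,i]):
  s(X_1) = √(8.3) = 2.881
  s(X_2) = √(5.3) = 2.3022

Step 3 — r_{ij} = s_{ij} / (s_i · s_j):
  r[X_1,X_1] = 1 (diagonal).
  r[X_1,X_2] = -6.05 / (2.881 · 2.3022) = -6.05 / 6.6325 = -0.9122
  r[X_2,X_2] = 1 (diagonal).

R is symmetric with unit diagonal. Assembling:

R = [[1, -0.9122],
 [-0.9122, 1]]


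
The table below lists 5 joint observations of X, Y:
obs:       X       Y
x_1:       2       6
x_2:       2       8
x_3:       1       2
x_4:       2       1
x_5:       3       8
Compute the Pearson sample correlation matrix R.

Step 1 — column means:
  mean(X) = (2 + 2 + 1 + 2 + 3) / 5 = 10/5 = 2
  mean(Y) = (6 + 8 + 2 + 1 + 8) / 5 = 25/5 = 5

Step 2 — sample variances and covariances s[i,j] = (1/(n-1)) · Σ_k (x_{k,i} - mean_i) · (x_{k,j} - mean_j), with n-1 = 4:
  s[X,X] = ((0)·(0) + (0)·(0) + (-1)·(-1) + (0)·(0) + (1)·(1)) / 4 = 2/4 = 0.5
  s[X,Y] = ((0)·(1) + (0)·(3) + (-1)·(-3) + (0)·(-4) + (1)·(3)) / 4 = 6/4 = 1.5
  s[Y,Y] = ((1)·(1) + (3)·(3) + (-3)·(-3) + (-4)·(-4) + (3)·(3)) / 4 = 44/4 = 11
  Sample standard deviations s_i = √(s[i,i]):
  s(X) = √(0.5) = 0.7071
  s(Y) = √(11) = 3.3166

Step 3 — r_{ij} = s_{ij} / (s_i · s_j):
  r[X,X] = 1 (diagonal).
  r[X,Y] = 1.5 / (0.7071 · 3.3166) = 1.5 / 2.3452 = 0.6396
  r[Y,Y] = 1 (diagonal).

R is symmetric with unit diagonal. Assembling:

R = [[1, 0.6396],
 [0.6396, 1]]


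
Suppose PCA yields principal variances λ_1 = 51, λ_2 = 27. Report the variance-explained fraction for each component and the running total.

Step 1 — total variance = trace(Sigma) = Σ λ_i = 51 + 27 = 78.

Step 2 — fraction explained by component i = λ_i / Σ λ:
  PC1: 51/78 = 0.6538
  PC2: 27/78 = 0.3462

Step 3 — cumulative fraction after k components = (λ_1 + ... + λ_k) / Σ λ:
  k = 1: 51/78 = 0.6538
  k = 2: (51 + 27)/78 = 78/78 = 1

Summary (fraction, with percent):

explained: PC1 0.6538 (65.38%), PC2 0.3462 (34.62%);  cumulative: 0.6538, 1


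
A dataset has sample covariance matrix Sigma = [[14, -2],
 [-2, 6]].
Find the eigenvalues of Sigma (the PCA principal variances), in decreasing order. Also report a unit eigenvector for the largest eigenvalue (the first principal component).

Step 1 — characteristic polynomial of 2×2 Sigma:
  det(Sigma - λI) = λ² - trace · λ + det = 0.
  trace = 14 + 6 = 20, det = 14·6 - (-2)² = 80.
Step 2 — discriminant:
  Δ = trace² - 4·det = 400 - 320 = 80.
Step 3 — eigenvalues:
  λ = (trace ± √Δ)/2 = (20 ± 8.9443)/2,
  λ_1 = 14.4721,  λ_2 = 5.5279.

Step 4 — unit eigenvector for λ_1: solve (Sigma - λ_1 I)v = 0. First row:
  (14 - 14.4721)·v_x + (-2)·v_y = 0, i.e. (-0.4721)·v_x + (-2)·v_y = 0,
  so v ∝ (b, λ_1 - a) = (-2, 0.4721); multiply by -1 so the first entry is positive: u = (2, -0.4721).
  ||u|| = √((2)² + (-0.4721)²) = √(4.2229) ≈ 2.055,
  v_1 = u/||u|| ≈ (0.9732, -0.2298) (||v_1|| = 1).

λ_1 = 14.4721,  λ_2 = 5.5279;  v_1 ≈ (0.9732, -0.2298)


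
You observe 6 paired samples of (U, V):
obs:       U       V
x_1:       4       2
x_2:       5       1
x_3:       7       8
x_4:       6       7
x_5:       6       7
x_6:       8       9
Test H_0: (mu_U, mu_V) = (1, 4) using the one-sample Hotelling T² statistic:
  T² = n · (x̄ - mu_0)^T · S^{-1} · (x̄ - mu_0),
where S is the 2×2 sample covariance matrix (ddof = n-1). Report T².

Step 1 — sample mean vector:
  mean(U) = (4 + 5 + 7 + 6 + 6 + 8) / 6 = 36/6 = 6
  mean(V) = (2 + 1 + 8 + 7 + 7 + 9) / 6 = 34/6 = 5.6667
  x̄ = (6, 5.6667),  deviation x̄ - mu_0 = (6, 5.6667) - (1, 4) = (5, 1.6667).

Step 2 — sample covariance matrix, S[i,j] = (1/(n-1)) · Σ_k (x_{k,i} - mean_i) · (x_{k,j} - mean_j), divisor n-1 = 5:
  S[U,U] = ((-2)·(-2) + (-1)·(-1) + (1)·(1) + (0)·(0) + (0)·(0) + (2)·(2)) / 5 = 10/5 = 2
  S[U,V] = ((-2)·(-3.6667) + (-1)·(-4.6667) + (1)·(2.3333) + (0)·(1.3333) + (0)·(1.3333) + (2)·(3.3333)) / 5 = 21/5 = 4.2
  S[V,V] = ((-3.6667)·(-3.6667) + (-4.6667)·(-4.6667) + (2.3333)·(2.3333) + (1.3333)·(1.3333) + (1.3333)·(1.3333) + (3.3333)·(3.3333)) / 5 = 55.3333/5 = 11.0667
  S = [[2, 4.2],
 [4.2, 11.0667]].

Step 3 — invert S. det(S) = 2·11.0667 - (4.2)² = 4.4933.
  S^{-1} = (1/det) · [[d, -b], [-b, a]] = [[2.4629, -0.9347],
 [-0.9347, 0.4451]].

Step 4 — quadratic form (x̄ - mu_0)^T · S^{-1} · (x̄ - mu_0):
  S^{-1} · (x̄ - mu_0) = (10.7567, -3.9318),
  (x̄ - mu_0)^T · [...] = (5)·(10.7567) + (1.6667)·(-3.9318) = 47.2305.

Step 5 — scale by n: T² = 6 · 47.2305 = 283.3828.

T² ≈ 283.3828


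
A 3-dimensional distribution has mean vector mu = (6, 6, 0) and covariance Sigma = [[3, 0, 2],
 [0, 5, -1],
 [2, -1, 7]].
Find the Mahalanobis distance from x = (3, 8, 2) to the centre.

Step 1 — centre the observation: (x - mu) = (-3, 2, 2).

Step 2 — invert Sigma (cofactor / det for 3×3, or solve directly):
  Sigma^{-1} = [[0.4146, -0.0244, -0.122],
 [-0.0244, 0.2073, 0.0366],
 [-0.122, 0.0366, 0.1829]].

Step 3 — form the quadratic (x - mu)^T · Sigma^{-1} · (x - mu):
  Sigma^{-1} · (x - mu) = (-1.5366, 0.561, 0.8049).
  (x - mu)^T · [Sigma^{-1} · (x - mu)] = (-3)·(-1.5366) + (2)·(0.561) + (2)·(0.8049) = 7.3415.

Step 4 — take square root: d = √(7.3415) ≈ 2.7095.

d(x, mu) = √(7.3415) ≈ 2.7095


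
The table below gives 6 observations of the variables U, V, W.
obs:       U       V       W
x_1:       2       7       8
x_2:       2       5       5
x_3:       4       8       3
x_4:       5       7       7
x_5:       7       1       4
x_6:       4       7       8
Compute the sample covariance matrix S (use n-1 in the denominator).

Step 1 — column means:
  mean(U) = (2 + 2 + 4 + 5 + 7 + 4) / 6 = 24/6 = 4
  mean(V) = (7 + 5 + 8 + 7 + 1 + 7) / 6 = 35/6 = 5.8333
  mean(W) = (8 + 5 + 3 + 7 + 4 + 8) / 6 = 35/6 = 5.8333

Step 2 — sample covariance S[i,j] = (1/(n-1)) · Σ_k (x_{k,i} - mean_i) · (x_{k,j} - mean_j), with n-1 = 5.
  S[U,U] = ((-2)·(-2) + (-2)·(-2) + (0)·(0) + (1)·(1) + (3)·(3) + (0)·(0)) / 5 = 18/5 = 3.6
  S[U,V] = ((-2)·(1.1667) + (-2)·(-0.8333) + (0)·(2.1667) + (1)·(1.1667) + (3)·(-4.8333) + (0)·(1.1667)) / 5 = -14/5 = -2.8
  S[U,W] = ((-2)·(2.1667) + (-2)·(-0.8333) + (0)·(-2.8333) + (1)·(1.1667) + (3)·(-1.8333) + (0)·(2.1667)) / 5 = -7/5 = -1.4
  S[V,V] = ((1.1667)·(1.1667) + (-0.8333)·(-0.8333) + (2.1667)·(2.1667) + (1.1667)·(1.1667) + (-4.8333)·(-4.8333) + (1.1667)·(1.1667)) / 5 = 32.8333/5 = 6.5667
  S[V,W] = ((1.1667)·(2.1667) + (-0.8333)·(-0.8333) + (2.1667)·(-2.8333) + (1.1667)·(1.1667) + (-4.8333)·(-1.8333) + (1.1667)·(2.1667)) / 5 = 9.8333/5 = 1.9667
  S[W,W] = ((2.1667)·(2.1667) + (-0.8333)·(-0.8333) + (-2.8333)·(-2.8333) + (1.1667)·(1.1667) + (-1.8333)·(-1.8333) + (2.1667)·(2.1667)) / 5 = 22.8333/5 = 4.5667

S is symmetric (S[j,i] = S[i,j]). Assembling:

S = [[3.6, -2.8, -1.4],
 [-2.8, 6.5667, 1.9667],
 [-1.4, 1.9667, 4.5667]]


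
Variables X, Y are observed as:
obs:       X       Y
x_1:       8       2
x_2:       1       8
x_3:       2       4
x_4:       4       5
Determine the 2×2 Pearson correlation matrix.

Step 1 — column means:
  mean(X) = (8 + 1 + 2 + 4) / 4 = 15/4 = 3.75
  mean(Y) = (2 + 8 + 4 + 5) / 4 = 19/4 = 4.75

Step 2 — sample variances and covariances s[i,j] = (1/(n-1)) · Σ_k (x_{k,i} - mean_i) · (x_{k,j} - mean_j), with n-1 = 3:
  s[X,X] = ((4.25)·(4.25) + (-2.75)·(-2.75) + (-1.75)·(-1.75) + (0.25)·(0.25)) / 3 = 28.75/3 = 9.5833
  s[X,Y] = ((4.25)·(-2.75) + (-2.75)·(3.25) + (-1.75)·(-0.75) + (0.25)·(0.25)) / 3 = -19.25/3 = -6.4167
  s[Y,Y] = ((-2.75)·(-2.75) + (3.25)·(3.25) + (-0.75)·(-0.75) + (0.25)·(0.25)) / 3 = 18.75/3 = 6.25
  Sample standard deviations s_i = √(s[i,i]):
  s(X) = √(9.5833) = 3.0957
  s(Y) = √(6.25) = 2.5

Step 3 — r_{ij} = s_{ij} / (s_i · s_j):
  r[X,X] = 1 (diagonal).
  r[X,Y] = -6.4167 / (3.0957 · 2.5) = -6.4167 / 7.7392 = -0.8291
  r[Y,Y] = 1 (diagonal).

R is symmetric with unit diagonal. Assembling:

R = [[1, -0.8291],
 [-0.8291, 1]]


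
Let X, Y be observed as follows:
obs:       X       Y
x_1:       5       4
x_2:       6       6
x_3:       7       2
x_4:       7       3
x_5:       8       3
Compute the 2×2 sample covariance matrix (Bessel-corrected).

Step 1 — column means:
  mean(X) = (5 + 6 + 7 + 7 + 8) / 5 = 33/5 = 6.6
  mean(Y) = (4 + 6 + 2 + 3 + 3) / 5 = 18/5 = 3.6

Step 2 — sample covariance S[i,j] = (1/(n-1)) · Σ_k (x_{k,i} - mean_i) · (x_{k,j} - mean_j), with n-1 = 4.
  S[X,X] = ((-1.6)·(-1.6) + (-0.6)·(-0.6) + (0.4)·(0.4) + (0.4)·(0.4) + (1.4)·(1.4)) / 4 = 5.2/4 = 1.3
  S[X,Y] = ((-1.6)·(0.4) + (-0.6)·(2.4) + (0.4)·(-1.6) + (0.4)·(-0.6) + (1.4)·(-0.6)) / 4 = -3.8/4 = -0.95
  S[Y,Y] = ((0.4)·(0.4) + (2.4)·(2.4) + (-1.6)·(-1.6) + (-0.6)·(-0.6) + (-0.6)·(-0.6)) / 4 = 9.2/4 = 2.3

S is symmetric (S[j,i] = S[i,j]). Assembling:

S = [[1.3, -0.95],
 [-0.95, 2.3]]


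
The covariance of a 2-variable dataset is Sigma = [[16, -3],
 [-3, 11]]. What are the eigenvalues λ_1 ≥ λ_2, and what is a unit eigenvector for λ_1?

Step 1 — characteristic polynomial of 2×2 Sigma:
  det(Sigma - λI) = λ² - trace · λ + det = 0.
  trace = 16 + 11 = 27, det = 16·11 - (-3)² = 167.
Step 2 — discriminant:
  Δ = trace² - 4·det = 729 - 668 = 61.
Step 3 — eigenvalues:
  λ = (trace ± √Δ)/2 = (27 ± 7.8102)/2,
  λ_1 = 17.4051,  λ_2 = 9.5949.

Step 4 — unit eigenvector for λ_1: solve (Sigma - λ_1 I)v = 0. First row:
  (16 - 17.4051)·v_x + (-3)·v_y = 0, i.e. (-1.4051)·v_x + (-3)·v_y = 0,
  so v ∝ (b, λ_1 - a) = (-3, 1.4051); multiply by -1 so the first entry is positive: u = (3, -1.4051).
  ||u|| = √((3)² + (-1.4051)²) = √(10.9744) ≈ 3.3128,
  v_1 = u/||u|| ≈ (0.9056, -0.4242) (||v_1|| = 1).

λ_1 = 17.4051,  λ_2 = 9.5949;  v_1 ≈ (0.9056, -0.4242)


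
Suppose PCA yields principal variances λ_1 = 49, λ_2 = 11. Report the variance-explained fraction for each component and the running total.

Step 1 — total variance = trace(Sigma) = Σ λ_i = 49 + 11 = 60.

Step 2 — fraction explained by component i = λ_i / Σ λ:
  PC1: 49/60 = 0.8167
  PC2: 11/60 = 0.1833

Step 3 — cumulative fraction after k components = (λ_1 + ... + λ_k) / Σ λ:
  k = 1: 49/60 = 0.8167
  k = 2: (49 + 11)/60 = 60/60 = 1

Summary (fraction, with percent):

explained: PC1 0.8167 (81.67%), PC2 0.1833 (18.33%);  cumulative: 0.8167, 1


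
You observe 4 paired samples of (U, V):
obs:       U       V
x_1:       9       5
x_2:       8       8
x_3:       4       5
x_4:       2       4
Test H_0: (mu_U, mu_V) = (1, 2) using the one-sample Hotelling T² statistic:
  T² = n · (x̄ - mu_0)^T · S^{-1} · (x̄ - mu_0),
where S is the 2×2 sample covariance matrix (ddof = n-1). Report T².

Step 1 — sample mean vector:
  mean(U) = (9 + 8 + 4 + 2) / 4 = 23/4 = 5.75
  mean(V) = (5 + 8 + 5 + 4) / 4 = 22/4 = 5.5
  x̄ = (5.75, 5.5),  deviation x̄ - mu_0 = (5.75, 5.5) - (1, 2) = (4.75, 3.5).

Step 2 — sample covariance matrix, S[i,j] = (1/(n-1)) · Σ_k (x_{k,i} - mean_i) · (x_{k,j} - mean_j), divisor n-1 = 3:
  S[U,U] = ((3.25)·(3.25) + (2.25)·(2.25) + (-1.75)·(-1.75) + (-3.75)·(-3.75)) / 3 = 32.75/3 = 10.9167
  S[U,V] = ((3.25)·(-0.5) + (2.25)·(2.5) + (-1.75)·(-0.5) + (-3.75)·(-1.5)) / 3 = 10.5/3 = 3.5
  S[V,V] = ((-0.5)·(-0.5) + (2.5)·(2.5) + (-0.5)·(-0.5) + (-1.5)·(-1.5)) / 3 = 9/3 = 3
  S = [[10.9167, 3.5],
 [3.5, 3]].

Step 3 — invert S. det(S) = 10.9167·3 - (3.5)² = 20.5.
  S^{-1} = (1/det) · [[d, -b], [-b, a]] = [[0.1463, -0.1707],
 [-0.1707, 0.5325]].

Step 4 — quadratic form (x̄ - mu_0)^T · S^{-1} · (x̄ - mu_0):
  S^{-1} · (x̄ - mu_0) = (0.0976, 1.0528),
  (x̄ - mu_0)^T · [...] = (4.75)·(0.0976) + (3.5)·(1.0528) = 4.1484.

Step 5 — scale by n: T² = 4 · 4.1484 = 16.5935.

T² ≈ 16.5935


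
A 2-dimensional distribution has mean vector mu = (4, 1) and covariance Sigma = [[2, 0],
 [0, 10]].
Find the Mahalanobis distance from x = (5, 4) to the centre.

Step 1 — centre the observation: (x - mu) = (1, 3).

Step 2 — invert Sigma. det(Sigma) = 2·10 - (0)² = 20.
  Sigma^{-1} = (1/det) · [[d, -b], [-b, a]] = [[0.5, 0],
 [0, 0.1]].

Step 3 — form the quadratic (x - mu)^T · Sigma^{-1} · (x - mu):
  Sigma^{-1} · (x - mu) = (0.5, 0.3).
  (x - mu)^T · [Sigma^{-1} · (x - mu)] = (1)·(0.5) + (3)·(0.3) = 1.4.

Step 4 — take square root: d = √(1.4) ≈ 1.1832.

d(x, mu) = √(1.4) ≈ 1.1832


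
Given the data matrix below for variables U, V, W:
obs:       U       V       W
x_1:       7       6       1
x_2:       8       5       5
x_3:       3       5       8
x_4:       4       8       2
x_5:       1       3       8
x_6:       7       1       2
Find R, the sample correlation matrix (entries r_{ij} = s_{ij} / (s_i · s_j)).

Step 1 — column means:
  mean(U) = (7 + 8 + 3 + 4 + 1 + 7) / 6 = 30/6 = 5
  mean(V) = (6 + 5 + 5 + 8 + 3 + 1) / 6 = 28/6 = 4.6667
  mean(W) = (1 + 5 + 8 + 2 + 8 + 2) / 6 = 26/6 = 4.3333

Step 2 — sample variances and covariances s[i,j] = (1/(n-1)) · Σ_k (x_{k,i} - mean_i) · (x_{k,j} - mean_j), with n-1 = 5:
  s[U,U] = ((2)·(2) + (3)·(3) + (-2)·(-2) + (-1)·(-1) + (-4)·(-4) + (2)·(2)) / 5 = 38/5 = 7.6
  s[U,V] = ((2)·(1.3333) + (3)·(0.3333) + (-2)·(0.3333) + (-1)·(3.3333) + (-4)·(-1.6667) + (2)·(-3.6667)) / 5 = -1/5 = -0.2
  s[U,W] = ((2)·(-3.3333) + (3)·(0.6667) + (-2)·(3.6667) + (-1)·(-2.3333) + (-4)·(3.6667) + (2)·(-2.3333)) / 5 = -29/5 = -5.8
  s[V,V] = ((1.3333)·(1.3333) + (0.3333)·(0.3333) + (0.3333)·(0.3333) + (3.3333)·(3.3333) + (-1.6667)·(-1.6667) + (-3.6667)·(-3.6667)) / 5 = 29.3333/5 = 5.8667
  s[V,W] = ((1.3333)·(-3.3333) + (0.3333)·(0.6667) + (0.3333)·(3.6667) + (3.3333)·(-2.3333) + (-1.6667)·(3.6667) + (-3.6667)·(-2.3333)) / 5 = -8.3333/5 = -1.6667
  s[W,W] = ((-3.3333)·(-3.3333) + (0.6667)·(0.6667) + (3.6667)·(3.6667) + (-2.3333)·(-2.3333) + (3.6667)·(3.6667) + (-2.3333)·(-2.3333)) / 5 = 49.3333/5 = 9.8667
  Sample standard deviations s_i = √(s[i,i]):
  s(U) = √(7.6) = 2.7568
  s(V) = √(5.8667) = 2.4221
  s(W) = √(9.8667) = 3.1411

Step 3 — r_{ij} = s_{ij} / (s_i · s_j):
  r[U,U] = 1 (diagonal).
  r[U,V] = -0.2 / (2.7568 · 2.4221) = -0.2 / 6.6773 = -0.03
  r[U,W] = -5.8 / (2.7568 · 3.1411) = -5.8 / 8.6595 = -0.6698
  r[V,V] = 1 (diagonal).
  r[V,W] = -1.6667 / (2.4221 · 3.1411) = -1.6667 / 7.6082 = -0.2191
  r[W,W] = 1 (diagonal).

R is symmetric with unit diagonal. Assembling:

R = [[1, -0.03, -0.6698],
 [-0.03, 1, -0.2191],
 [-0.6698, -0.2191, 1]]


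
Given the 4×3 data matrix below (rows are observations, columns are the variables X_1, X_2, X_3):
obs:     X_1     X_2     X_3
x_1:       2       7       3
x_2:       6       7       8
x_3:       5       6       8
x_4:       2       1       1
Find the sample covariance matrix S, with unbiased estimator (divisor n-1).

Step 1 — column means:
  mean(X_1) = (2 + 6 + 5 + 2) / 4 = 15/4 = 3.75
  mean(X_2) = (7 + 7 + 6 + 1) / 4 = 21/4 = 5.25
  mean(X_3) = (3 + 8 + 8 + 1) / 4 = 20/4 = 5

Step 2 — sample covariance S[i,j] = (1/(n-1)) · Σ_k (x_{k,i} - mean_i) · (x_{k,j} - mean_j), with n-1 = 3.
  S[X_1,X_1] = ((-1.75)·(-1.75) + (2.25)·(2.25) + (1.25)·(1.25) + (-1.75)·(-1.75)) / 3 = 12.75/3 = 4.25
  S[X_1,X_2] = ((-1.75)·(1.75) + (2.25)·(1.75) + (1.25)·(0.75) + (-1.75)·(-4.25)) / 3 = 9.25/3 = 3.0833
  S[X_1,X_3] = ((-1.75)·(-2) + (2.25)·(3) + (1.25)·(3) + (-1.75)·(-4)) / 3 = 21/3 = 7
  S[X_2,X_2] = ((1.75)·(1.75) + (1.75)·(1.75) + (0.75)·(0.75) + (-4.25)·(-4.25)) / 3 = 24.75/3 = 8.25
  S[X_2,X_3] = ((1.75)·(-2) + (1.75)·(3) + (0.75)·(3) + (-4.25)·(-4)) / 3 = 21/3 = 7
  S[X_3,X_3] = ((-2)·(-2) + (3)·(3) + (3)·(3) + (-4)·(-4)) / 3 = 38/3 = 12.6667

S is symmetric (S[j,i] = S[i,j]). Assembling:

S = [[4.25, 3.0833, 7],
 [3.0833, 8.25, 7],
 [7, 7, 12.6667]]


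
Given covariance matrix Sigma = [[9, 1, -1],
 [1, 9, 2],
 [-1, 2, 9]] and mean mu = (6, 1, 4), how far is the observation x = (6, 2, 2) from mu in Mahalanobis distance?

Step 1 — centre the observation: (x - mu) = (0, 1, -2).

Step 2 — invert Sigma (cofactor / det for 3×3, or solve directly):
  Sigma^{-1} = [[0.1148, -0.0164, 0.0164],
 [-0.0164, 0.1192, -0.0283],
 [0.0164, -0.0283, 0.1192]].

Step 3 — form the quadratic (x - mu)^T · Sigma^{-1} · (x - mu):
  Sigma^{-1} · (x - mu) = (-0.0492, 0.1759, -0.2668).
  (x - mu)^T · [Sigma^{-1} · (x - mu)] = (0)·(-0.0492) + (1)·(0.1759) + (-2)·(-0.2668) = 0.7094.

Step 4 — take square root: d = √(0.7094) ≈ 0.8423.

d(x, mu) = √(0.7094) ≈ 0.8423


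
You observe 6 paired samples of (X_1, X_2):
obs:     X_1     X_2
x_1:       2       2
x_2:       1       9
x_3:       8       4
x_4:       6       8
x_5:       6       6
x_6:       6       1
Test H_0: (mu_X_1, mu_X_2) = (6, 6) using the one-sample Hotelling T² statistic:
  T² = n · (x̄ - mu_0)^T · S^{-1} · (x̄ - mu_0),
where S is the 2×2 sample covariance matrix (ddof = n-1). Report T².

Step 1 — sample mean vector:
  mean(X_1) = (2 + 1 + 8 + 6 + 6 + 6) / 6 = 29/6 = 4.8333
  mean(X_2) = (2 + 9 + 4 + 8 + 6 + 1) / 6 = 30/6 = 5
  x̄ = (4.8333, 5),  deviation x̄ - mu_0 = (4.8333, 5) - (6, 6) = (-1.1667, -1).

Step 2 — sample covariance matrix, S[i,j] = (1/(n-1)) · Σ_k (x_{k,i} - mean_i) · (x_{k,j} - mean_j), divisor n-1 = 5:
  S[X_1,X_1] = ((-2.8333)·(-2.8333) + (-3.8333)·(-3.8333) + (3.1667)·(3.1667) + (1.1667)·(1.1667) + (1.1667)·(1.1667) + (1.1667)·(1.1667)) / 5 = 36.8333/5 = 7.3667
  S[X_1,X_2] = ((-2.8333)·(-3) + (-3.8333)·(4) + (3.1667)·(-1) + (1.1667)·(3) + (1.1667)·(1) + (1.1667)·(-4)) / 5 = -10/5 = -2
  S[X_2,X_2] = ((-3)·(-3) + (4)·(4) + (-1)·(-1) + (3)·(3) + (1)·(1) + (-4)·(-4)) / 5 = 52/5 = 10.4
  S = [[7.3667, -2],
 [-2, 10.4]].

Step 3 — invert S. det(S) = 7.3667·10.4 - (-2)² = 72.6133.
  S^{-1} = (1/det) · [[d, -b], [-b, a]] = [[0.1432, 0.0275],
 [0.0275, 0.1015]].

Step 4 — quadratic form (x̄ - mu_0)^T · S^{-1} · (x̄ - mu_0):
  S^{-1} · (x̄ - mu_0) = (-0.1946, -0.1336),
  (x̄ - mu_0)^T · [...] = (-1.1667)·(-0.1946) + (-1)·(-0.1336) = 0.3607.

Step 5 — scale by n: T² = 6 · 0.3607 = 2.164.

T² ≈ 2.164


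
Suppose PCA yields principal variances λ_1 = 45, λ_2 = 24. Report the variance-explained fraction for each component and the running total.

Step 1 — total variance = trace(Sigma) = Σ λ_i = 45 + 24 = 69.

Step 2 — fraction explained by component i = λ_i / Σ λ:
  PC1: 45/69 = 0.6522
  PC2: 24/69 = 0.3478

Step 3 — cumulative fraction after k components = (λ_1 + ... + λ_k) / Σ λ:
  k = 1: 45/69 = 0.6522
  k = 2: (45 + 24)/69 = 69/69 = 1

Summary (fraction, with percent):

explained: PC1 0.6522 (65.22%), PC2 0.3478 (34.78%);  cumulative: 0.6522, 1


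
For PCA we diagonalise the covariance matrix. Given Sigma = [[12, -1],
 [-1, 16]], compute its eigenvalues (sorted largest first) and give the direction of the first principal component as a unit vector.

Step 1 — characteristic polynomial of 2×2 Sigma:
  det(Sigma - λI) = λ² - trace · λ + det = 0.
  trace = 12 + 16 = 28, det = 12·16 - (-1)² = 191.
Step 2 — discriminant:
  Δ = trace² - 4·det = 784 - 764 = 20.
Step 3 — eigenvalues:
  λ = (trace ± √Δ)/2 = (28 ± 4.4721)/2,
  λ_1 = 16.2361,  λ_2 = 11.7639.

Step 4 — unit eigenvector for λ_1: solve (Sigma - λ_1 I)v = 0. First row:
  (12 - 16.2361)·v_x + (-1)·v_y = 0, i.e. (-4.2361)·v_x + (-1)·v_y = 0,
  so v ∝ (b, λ_1 - a) = (-1, 4.2361); multiply by -1 so the first entry is positive: u = (1, -4.2361).
  ||u|| = √((1)² + (-4.2361)²) = √(18.9443) ≈ 4.3525,
  v_1 = u/||u|| ≈ (0.2298, -0.9732) (||v_1|| = 1).

λ_1 = 16.2361,  λ_2 = 11.7639;  v_1 ≈ (0.2298, -0.9732)


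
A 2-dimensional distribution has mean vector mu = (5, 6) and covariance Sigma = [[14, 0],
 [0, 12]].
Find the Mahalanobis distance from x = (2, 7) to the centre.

Step 1 — centre the observation: (x - mu) = (-3, 1).

Step 2 — invert Sigma. det(Sigma) = 14·12 - (0)² = 168.
  Sigma^{-1} = (1/det) · [[d, -b], [-b, a]] = [[0.0714, 0],
 [0, 0.0833]].

Step 3 — form the quadratic (x - mu)^T · Sigma^{-1} · (x - mu):
  Sigma^{-1} · (x - mu) = (-0.2143, 0.0833).
  (x - mu)^T · [Sigma^{-1} · (x - mu)] = (-3)·(-0.2143) + (1)·(0.0833) = 0.7262.

Step 4 — take square root: d = √(0.7262) ≈ 0.8522.

d(x, mu) = √(0.7262) ≈ 0.8522


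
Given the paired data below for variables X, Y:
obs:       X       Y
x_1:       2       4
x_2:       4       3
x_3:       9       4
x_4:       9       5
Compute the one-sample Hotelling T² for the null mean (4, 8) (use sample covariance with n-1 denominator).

Step 1 — sample mean vector:
  mean(X) = (2 + 4 + 9 + 9) / 4 = 24/4 = 6
  mean(Y) = (4 + 3 + 4 + 5) / 4 = 16/4 = 4
  x̄ = (6, 4),  deviation x̄ - mu_0 = (6, 4) - (4, 8) = (2, -4).

Step 2 — sample covariance matrix, S[i,j] = (1/(n-1)) · Σ_k (x_{k,i} - mean_i) · (x_{k,j} - mean_j), divisor n-1 = 3:
  S[X,X] = ((-4)·(-4) + (-2)·(-2) + (3)·(3) + (3)·(3)) / 3 = 38/3 = 12.6667
  S[X,Y] = ((-4)·(0) + (-2)·(-1) + (3)·(0) + (3)·(1)) / 3 = 5/3 = 1.6667
  S[Y,Y] = ((0)·(0) + (-1)·(-1) + (0)·(0) + (1)·(1)) / 3 = 2/3 = 0.6667
  S = [[12.6667, 1.6667],
 [1.6667, 0.6667]].

Step 3 — invert S. det(S) = 12.6667·0.6667 - (1.6667)² = 5.6667.
  S^{-1} = (1/det) · [[d, -b], [-b, a]] = [[0.1176, -0.2941],
 [-0.2941, 2.2353]].

Step 4 — quadratic form (x̄ - mu_0)^T · S^{-1} · (x̄ - mu_0):
  S^{-1} · (x̄ - mu_0) = (1.4118, -9.5294),
  (x̄ - mu_0)^T · [...] = (2)·(1.4118) + (-4)·(-9.5294) = 40.9412.

Step 5 — scale by n: T² = 4 · 40.9412 = 163.7647.

T² ≈ 163.7647


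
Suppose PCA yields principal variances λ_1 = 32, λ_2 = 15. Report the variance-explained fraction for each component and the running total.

Step 1 — total variance = trace(Sigma) = Σ λ_i = 32 + 15 = 47.

Step 2 — fraction explained by component i = λ_i / Σ λ:
  PC1: 32/47 = 0.6809
  PC2: 15/47 = 0.3191

Step 3 — cumulative fraction after k components = (λ_1 + ... + λ_k) / Σ λ:
  k = 1: 32/47 = 0.6809
  k = 2: (32 + 15)/47 = 47/47 = 1

Summary (fraction, with percent):

explained: PC1 0.6809 (68.09%), PC2 0.3191 (31.91%);  cumulative: 0.6809, 1


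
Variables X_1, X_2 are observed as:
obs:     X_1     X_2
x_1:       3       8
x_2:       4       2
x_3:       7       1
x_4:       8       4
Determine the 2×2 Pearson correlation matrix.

Step 1 — column means:
  mean(X_1) = (3 + 4 + 7 + 8) / 4 = 22/4 = 5.5
  mean(X_2) = (8 + 2 + 1 + 4) / 4 = 15/4 = 3.75

Step 2 — sample variances and covariances s[i,j] = (1/(n-1)) · Σ_k (x_{k,i} - mean_i) · (x_{k,j} - mean_j), with n-1 = 3:
  s[X_1,X_1] = ((-2.5)·(-2.5) + (-1.5)·(-1.5) + (1.5)·(1.5) + (2.5)·(2.5)) / 3 = 17/3 = 5.6667
  s[X_1,X_2] = ((-2.5)·(4.25) + (-1.5)·(-1.75) + (1.5)·(-2.75) + (2.5)·(0.25)) / 3 = -11.5/3 = -3.8333
  s[X_2,X_2] = ((4.25)·(4.25) + (-1.75)·(-1.75) + (-2.75)·(-2.75) + (0.25)·(0.25)) / 3 = 28.75/3 = 9.5833
  Sample standard deviations s_i = √(s[i,i]):
  s(X_1) = √(5.6667) = 2.3805
  s(X_2) = √(9.5833) = 3.0957

Step 3 — r_{ij} = s_{ij} / (s_i · s_j):
  r[X_1,X_1] = 1 (diagonal).
  r[X_1,X_2] = -3.8333 / (2.3805 · 3.0957) = -3.8333 / 7.3692 = -0.5202
  r[X_2,X_2] = 1 (diagonal).

R is symmetric with unit diagonal. Assembling:

R = [[1, -0.5202],
 [-0.5202, 1]]


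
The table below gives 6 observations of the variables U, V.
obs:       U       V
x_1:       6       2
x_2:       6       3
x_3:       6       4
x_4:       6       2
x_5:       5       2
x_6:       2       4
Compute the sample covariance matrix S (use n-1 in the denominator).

Step 1 — column means:
  mean(U) = (6 + 6 + 6 + 6 + 5 + 2) / 6 = 31/6 = 5.1667
  mean(V) = (2 + 3 + 4 + 2 + 2 + 4) / 6 = 17/6 = 2.8333

Step 2 — sample covariance S[i,j] = (1/(n-1)) · Σ_k (x_{k,i} - mean_i) · (x_{k,j} - mean_j), with n-1 = 5.
  S[U,U] = ((0.8333)·(0.8333) + (0.8333)·(0.8333) + (0.8333)·(0.8333) + (0.8333)·(0.8333) + (-0.1667)·(-0.1667) + (-3.1667)·(-3.1667)) / 5 = 12.8333/5 = 2.5667
  S[U,V] = ((0.8333)·(-0.8333) + (0.8333)·(0.1667) + (0.8333)·(1.1667) + (0.8333)·(-0.8333) + (-0.1667)·(-0.8333) + (-3.1667)·(1.1667)) / 5 = -3.8333/5 = -0.7667
  S[V,V] = ((-0.8333)·(-0.8333) + (0.1667)·(0.1667) + (1.1667)·(1.1667) + (-0.8333)·(-0.8333) + (-0.8333)·(-0.8333) + (1.1667)·(1.1667)) / 5 = 4.8333/5 = 0.9667

S is symmetric (S[j,i] = S[i,j]). Assembling:

S = [[2.5667, -0.7667],
 [-0.7667, 0.9667]]


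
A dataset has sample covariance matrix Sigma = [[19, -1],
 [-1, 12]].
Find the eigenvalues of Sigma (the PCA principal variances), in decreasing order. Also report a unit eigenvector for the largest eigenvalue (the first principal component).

Step 1 — characteristic polynomial of 2×2 Sigma:
  det(Sigma - λI) = λ² - trace · λ + det = 0.
  trace = 19 + 12 = 31, det = 19·12 - (-1)² = 227.
Step 2 — discriminant:
  Δ = trace² - 4·det = 961 - 908 = 53.
Step 3 — eigenvalues:
  λ = (trace ± √Δ)/2 = (31 ± 7.2801)/2,
  λ_1 = 19.1401,  λ_2 = 11.8599.

Step 4 — unit eigenvector for λ_1: solve (Sigma - λ_1 I)v = 0. First row:
  (19 - 19.1401)·v_x + (-1)·v_y = 0, i.e. (-0.1401)·v_x + (-1)·v_y = 0,
  so v ∝ (b, λ_1 - a) = (-1, 0.1401); multiply by -1 so the first entry is positive: u = (1, -0.1401).
  ||u|| = √((1)² + (-0.1401)²) = √(1.0196) ≈ 1.0098,
  v_1 = u/||u|| ≈ (0.9903, -0.1387) (||v_1|| = 1).

λ_1 = 19.1401,  λ_2 = 11.8599;  v_1 ≈ (0.9903, -0.1387)


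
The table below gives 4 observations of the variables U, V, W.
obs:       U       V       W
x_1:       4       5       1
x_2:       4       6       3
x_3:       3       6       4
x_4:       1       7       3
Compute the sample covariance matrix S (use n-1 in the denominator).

Step 1 — column means:
  mean(U) = (4 + 4 + 3 + 1) / 4 = 12/4 = 3
  mean(V) = (5 + 6 + 6 + 7) / 4 = 24/4 = 6
  mean(W) = (1 + 3 + 4 + 3) / 4 = 11/4 = 2.75

Step 2 — sample covariance S[i,j] = (1/(n-1)) · Σ_k (x_{k,i} - mean_i) · (x_{k,j} - mean_j), with n-1 = 3.
  S[U,U] = ((1)·(1) + (1)·(1) + (0)·(0) + (-2)·(-2)) / 3 = 6/3 = 2
  S[U,V] = ((1)·(-1) + (1)·(0) + (0)·(0) + (-2)·(1)) / 3 = -3/3 = -1
  S[U,W] = ((1)·(-1.75) + (1)·(0.25) + (0)·(1.25) + (-2)·(0.25)) / 3 = -2/3 = -0.6667
  S[V,V] = ((-1)·(-1) + (0)·(0) + (0)·(0) + (1)·(1)) / 3 = 2/3 = 0.6667
  S[V,W] = ((-1)·(-1.75) + (0)·(0.25) + (0)·(1.25) + (1)·(0.25)) / 3 = 2/3 = 0.6667
  S[W,W] = ((-1.75)·(-1.75) + (0.25)·(0.25) + (1.25)·(1.25) + (0.25)·(0.25)) / 3 = 4.75/3 = 1.5833

S is symmetric (S[j,i] = S[i,j]). Assembling:

S = [[2, -1, -0.6667],
 [-1, 0.6667, 0.6667],
 [-0.6667, 0.6667, 1.5833]]


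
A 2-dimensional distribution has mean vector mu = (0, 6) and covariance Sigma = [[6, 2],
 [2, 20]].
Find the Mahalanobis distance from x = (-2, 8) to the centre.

Step 1 — centre the observation: (x - mu) = (-2, 2).

Step 2 — invert Sigma. det(Sigma) = 6·20 - (2)² = 116.
  Sigma^{-1} = (1/det) · [[d, -b], [-b, a]] = [[0.1724, -0.0172],
 [-0.0172, 0.0517]].

Step 3 — form the quadratic (x - mu)^T · Sigma^{-1} · (x - mu):
  Sigma^{-1} · (x - mu) = (-0.3793, 0.1379).
  (x - mu)^T · [Sigma^{-1} · (x - mu)] = (-2)·(-0.3793) + (2)·(0.1379) = 1.0345.

Step 4 — take square root: d = √(1.0345) ≈ 1.0171.

d(x, mu) = √(1.0345) ≈ 1.0171


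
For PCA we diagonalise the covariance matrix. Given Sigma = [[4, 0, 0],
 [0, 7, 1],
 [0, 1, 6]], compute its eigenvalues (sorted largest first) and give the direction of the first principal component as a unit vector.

Step 1 — characteristic polynomial p(λ) = det(λI - Sigma) = λ³ - tr·λ² + c_1·λ - det, where tr = trace, c_1 = sum of the principal 2×2 minors, det = det(Sigma):
  tr = 4 + 7 + 6 = 17,
  c_1 = (4·7 - (0)²) + (4·6 - (0)²) + (7·6 - (1)²) = 28 + 24 + 41 = 93,
  det = 4·(7·6 - (1)²) - (0)·((0)·6 - (1)·(0)) + (0)·((0)·(1) - 7·(0)) = 4·(41) - (0)·(0) + (0)·(0) = 164.
  So p(λ) = λ³ - 17λ² + 93λ - 164.
Step 2 — look for an integer root (rational root theorem: any rational root is an integer divisor of 164). Testing λ = 4:
  p(4) = 64 - 272 + 372 - 164 = 0  ✓
  Dividing out (λ - 4): p(λ) = (λ - 4)(λ² - 13λ + 41).
Step 3 — remaining eigenvalues from the quadratic λ² - 13λ + 41 = 0:
  Δ = 13² - 4·41 = 169 - 164 = 5,  λ = (13 ± √5)/2 = (13 ± 2.2361)/2 ≈ 7.618 or 5.382.
  Sorted: λ_1 = 7.618,  λ_2 = 5.382,  λ_3 = 4  (check: sum = 17 = tr ✓).

Step 4 — unit eigenvector for λ_1 ≈ 7.618: v spans the null space of (Sigma - λ_1 I), whose rows are
  r_1 = (-3.618, 0, 0),  r_2 = (0, -0.618, 1),  r_3 = (0, 1, -1.618).
  v is orthogonal to every row, so take v ∝ r_1 × r_2 = ((0)·(1) - (0)·(-0.618), (0)·(0) - (-3.618)·(1), (-3.618)·(-0.618) - (0)·(0)) ≈ (0, 3.618, 2.2361).
  Let u = (0, 3.618, 2.2361).
  ||u|| = √((0)² + (3.618)² + (2.2361)²) = √(18.0902) ≈ 4.2533,  v_1 = u/||u|| ≈ (0, 0.8507, 0.5257) (||v_1|| = 1).

λ_1 = 7.618,  λ_2 = 5.382,  λ_3 = 4;  v_1 ≈ (0, 0.8507, 0.5257)


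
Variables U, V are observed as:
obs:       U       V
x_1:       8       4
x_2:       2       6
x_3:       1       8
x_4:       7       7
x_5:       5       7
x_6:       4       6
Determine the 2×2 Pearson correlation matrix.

Step 1 — column means:
  mean(U) = (8 + 2 + 1 + 7 + 5 + 4) / 6 = 27/6 = 4.5
  mean(V) = (4 + 6 + 8 + 7 + 7 + 6) / 6 = 38/6 = 6.3333

Step 2 — sample variances and covariances s[i,j] = (1/(n-1)) · Σ_k (x_{k,i} - mean_i) · (x_{k,j} - mean_j), with n-1 = 5:
  s[U,U] = ((3.5)·(3.5) + (-2.5)·(-2.5) + (-3.5)·(-3.5) + (2.5)·(2.5) + (0.5)·(0.5) + (-0.5)·(-0.5)) / 5 = 37.5/5 = 7.5
  s[U,V] = ((3.5)·(-2.3333) + (-2.5)·(-0.3333) + (-3.5)·(1.6667) + (2.5)·(0.6667) + (0.5)·(0.6667) + (-0.5)·(-0.3333)) / 5 = -11/5 = -2.2
  s[V,V] = ((-2.3333)·(-2.3333) + (-0.3333)·(-0.3333) + (1.6667)·(1.6667) + (0.6667)·(0.6667) + (0.6667)·(0.6667) + (-0.3333)·(-0.3333)) / 5 = 9.3333/5 = 1.8667
  Sample standard deviations s_i = √(s[i,i]):
  s(U) = √(7.5) = 2.7386
  s(V) = √(1.8667) = 1.3663

Step 3 — r_{ij} = s_{ij} / (s_i · s_j):
  r[U,U] = 1 (diagonal).
  r[U,V] = -2.2 / (2.7386 · 1.3663) = -2.2 / 3.7417 = -0.588
  r[V,V] = 1 (diagonal).

R is symmetric with unit diagonal. Assembling:

R = [[1, -0.588],
 [-0.588, 1]]


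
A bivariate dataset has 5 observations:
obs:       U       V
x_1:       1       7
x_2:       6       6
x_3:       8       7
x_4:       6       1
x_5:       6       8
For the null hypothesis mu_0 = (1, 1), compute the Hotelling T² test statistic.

Step 1 — sample mean vector:
  mean(U) = (1 + 6 + 8 + 6 + 6) / 5 = 27/5 = 5.4
  mean(V) = (7 + 6 + 7 + 1 + 8) / 5 = 29/5 = 5.8
  x̄ = (5.4, 5.8),  deviation x̄ - mu_0 = (5.4, 5.8) - (1, 1) = (4.4, 4.8).

Step 2 — sample covariance matrix, S[i,j] = (1/(n-1)) · Σ_k (x_{k,i} - mean_i) · (x_{k,j} - mean_j), divisor n-1 = 4:
  S[U,U] = ((-4.4)·(-4.4) + (0.6)·(0.6) + (2.6)·(2.6) + (0.6)·(0.6) + (0.6)·(0.6)) / 4 = 27.2/4 = 6.8
  S[U,V] = ((-4.4)·(1.2) + (0.6)·(0.2) + (2.6)·(1.2) + (0.6)·(-4.8) + (0.6)·(2.2)) / 4 = -3.6/4 = -0.9
  S[V,V] = ((1.2)·(1.2) + (0.2)·(0.2) + (1.2)·(1.2) + (-4.8)·(-4.8) + (2.2)·(2.2)) / 4 = 30.8/4 = 7.7
  S = [[6.8, -0.9],
 [-0.9, 7.7]].

Step 3 — invert S. det(S) = 6.8·7.7 - (-0.9)² = 51.55.
  S^{-1} = (1/det) · [[d, -b], [-b, a]] = [[0.1494, 0.0175],
 [0.0175, 0.1319]].

Step 4 — quadratic form (x̄ - mu_0)^T · S^{-1} · (x̄ - mu_0):
  S^{-1} · (x̄ - mu_0) = (0.741, 0.71),
  (x̄ - mu_0)^T · [...] = (4.4)·(0.741) + (4.8)·(0.71) = 6.6685.

Step 5 — scale by n: T² = 5 · 6.6685 = 33.3424.

T² ≈ 33.3424


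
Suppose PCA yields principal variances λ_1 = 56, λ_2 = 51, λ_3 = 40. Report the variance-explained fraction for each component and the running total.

Step 1 — total variance = trace(Sigma) = Σ λ_i = 56 + 51 + 40 = 147.

Step 2 — fraction explained by component i = λ_i / Σ λ:
  PC1: 56/147 = 0.381
  PC2: 51/147 = 0.3469
  PC3: 40/147 = 0.2721

Step 3 — cumulative fraction after k components = (λ_1 + ... + λ_k) / Σ λ:
  k = 1: 56/147 = 0.381
  k = 2: (56 + 51)/147 = 107/147 = 0.7279
  k = 3: (56 + 51 + 40)/147 = 147/147 = 1

Summary (fraction, with percent):

explained: PC1 0.381 (38.1%), PC2 0.3469 (34.69%), PC3 0.2721 (27.21%);  cumulative: 0.381, 0.7279, 1


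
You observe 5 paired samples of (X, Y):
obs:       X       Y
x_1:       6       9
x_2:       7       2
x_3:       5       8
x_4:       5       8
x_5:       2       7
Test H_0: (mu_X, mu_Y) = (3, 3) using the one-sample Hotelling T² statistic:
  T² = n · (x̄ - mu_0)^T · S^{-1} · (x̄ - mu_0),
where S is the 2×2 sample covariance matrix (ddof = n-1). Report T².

Step 1 — sample mean vector:
  mean(X) = (6 + 7 + 5 + 5 + 2) / 5 = 25/5 = 5
  mean(Y) = (9 + 2 + 8 + 8 + 7) / 5 = 34/5 = 6.8
  x̄ = (5, 6.8),  deviation x̄ - mu_0 = (5, 6.8) - (3, 3) = (2, 3.8).

Step 2 — sample covariance matrix, S[i,j] = (1/(n-1)) · Σ_k (x_{k,i} - mean_i) · (x_{k,j} - mean_j), divisor n-1 = 4:
  S[X,X] = ((1)·(1) + (2)·(2) + (0)·(0) + (0)·(0) + (-3)·(-3)) / 4 = 14/4 = 3.5
  S[X,Y] = ((1)·(2.2) + (2)·(-4.8) + (0)·(1.2) + (0)·(1.2) + (-3)·(0.2)) / 4 = -8/4 = -2
  S[Y,Y] = ((2.2)·(2.2) + (-4.8)·(-4.8) + (1.2)·(1.2) + (1.2)·(1.2) + (0.2)·(0.2)) / 4 = 30.8/4 = 7.7
  S = [[3.5, -2],
 [-2, 7.7]].

Step 3 — invert S. det(S) = 3.5·7.7 - (-2)² = 22.95.
  S^{-1} = (1/det) · [[d, -b], [-b, a]] = [[0.3355, 0.0871],
 [0.0871, 0.1525]].

Step 4 — quadratic form (x̄ - mu_0)^T · S^{-1} · (x̄ - mu_0):
  S^{-1} · (x̄ - mu_0) = (1.0022, 0.7538),
  (x̄ - mu_0)^T · [...] = (2)·(1.0022) + (3.8)·(0.7538) = 4.8688.

Step 5 — scale by n: T² = 5 · 4.8688 = 24.3442.

T² ≈ 24.3442
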